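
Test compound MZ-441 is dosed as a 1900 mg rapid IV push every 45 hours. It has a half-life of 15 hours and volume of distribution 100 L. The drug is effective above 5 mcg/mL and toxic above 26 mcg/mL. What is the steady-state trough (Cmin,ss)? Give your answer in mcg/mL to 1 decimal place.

τ = 45 h = 3 half-lives, so f = (1/2)^3 = 0.125.
Accumulation ratio R = 1/(1 − f) = 1/0.875 = 8/7.
Single-dose peak C₀ = D/Vd = 1900/100 = 19 mcg/mL.
Steady-state peak Cmax,ss = C₀·R = 19 × 8/7 ≈ 21.714 mcg/mL.
Steady-state trough Cmin,ss = Cmax,ss·f ≈ 21.714 × 0.125 ≈ 2.714 mcg/mL.
Trough 2.7 mcg/mL vs MEC 5 mcg/mL: subtherapeutic.

2.7 mcg/mL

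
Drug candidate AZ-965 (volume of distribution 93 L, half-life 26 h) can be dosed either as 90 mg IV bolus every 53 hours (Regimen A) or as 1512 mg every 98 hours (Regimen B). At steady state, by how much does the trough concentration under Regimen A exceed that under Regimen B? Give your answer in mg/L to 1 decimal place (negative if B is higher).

Regimen A: f = (1/2)^(53/26) ≈ 0.2434; Cmin,ss = (90/93)·f/(1−f) ≈ 0.311 mg/L.
Regimen B: f = (1/2)^(98/26) ≈ 0.0733; Cmin,ss = (1512/93)·f/(1−f) ≈ 1.286 mg/L.
Difference ≈ 0.311 − 1.286 ≈ -0.975 mg/L.

-1.0 mg/L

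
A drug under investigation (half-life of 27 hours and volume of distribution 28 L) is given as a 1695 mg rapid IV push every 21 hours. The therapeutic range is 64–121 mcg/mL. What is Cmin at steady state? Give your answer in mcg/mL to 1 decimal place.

τ/t½ = 21/27 ≈ 0.77778, so fraction remaining f = (1/2)^(21/27) ≈ 0.5833.
At steady state, accumulation factor R = 1/(1 − e^(−kτ)) ≈ 2.3998.
Single-dose peak C₀ = D/Vd = 1695/28 ≈ 60.536 mcg/mL.
Steady-state peak Cmax,ss = C₀·R ≈ 60.536 × 2.3998 ≈ 145.274 mcg/mL.
One interval later, Cmin,ss = Cmax,ss·e^(−kτ) ≈ 145.274 × 0.5833 ≈ 84.738 mcg/mL.
Trough 84.7 mcg/mL vs MEC 64 mcg/mL: adequate.

84.7 mcg/mL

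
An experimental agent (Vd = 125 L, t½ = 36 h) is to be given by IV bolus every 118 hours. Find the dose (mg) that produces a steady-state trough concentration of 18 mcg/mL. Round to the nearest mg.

19572 mg

τ/t½ = 118/36 ≈ 3.2778, so f = (1/2)^(118/36) ≈ 0.103108.
Cmin,ss = (D/Vd)·f/(1−f), so D = Cmin,ss·Vd·(1−f)/f.
D = 18 × 125 × (1−f)/f ≈ 18 × 125 × 8.69857 ≈ 19571.78 mg.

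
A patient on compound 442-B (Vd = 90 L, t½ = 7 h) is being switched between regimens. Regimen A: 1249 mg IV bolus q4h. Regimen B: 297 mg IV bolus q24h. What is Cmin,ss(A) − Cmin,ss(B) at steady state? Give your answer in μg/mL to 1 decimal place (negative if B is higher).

Regimen A: f = (1/2)^(4/7) ≈ 0.6730; Cmin,ss = (1249/90)·f/(1−f) ≈ 28.562 μg/mL.
Regimen B: f = (1/2)^(24/7) ≈ 0.0929; Cmin,ss = (297/90)·f/(1−f) ≈ 0.338 μg/mL.
Difference ≈ 28.562 − 0.338 ≈ 28.224 μg/mL.

28.2 μg/mL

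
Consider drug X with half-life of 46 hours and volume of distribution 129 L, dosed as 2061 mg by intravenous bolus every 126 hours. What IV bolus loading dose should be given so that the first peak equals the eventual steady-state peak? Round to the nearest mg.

f = (1/2)^(126/46) ≈ 0.149775; accumulation ratio R = 1/(1−f) ≈ 1.17616.
Loading dose to hit Cmax,ss on first dose: D_load = D_maint·R ≈ 2061 × 1.17616 ≈ 2424.07 mg.

2424 mg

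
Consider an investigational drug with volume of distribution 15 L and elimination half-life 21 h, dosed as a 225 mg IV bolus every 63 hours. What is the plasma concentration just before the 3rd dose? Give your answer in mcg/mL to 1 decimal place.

f = (1/2)^(τ/t½) = (1/2)^(63/21) ≈ 0.1250.
C₀ = D/Vd = 225/15 ≈ 15.000 mcg/mL.
Before the 3rd dose, 2 doses have been given. Superposition: Cmin = C₀·(f + f²).
≈ 15.000 × (0.1250 + 0.0156) ≈ 15.000 × 0.1406 ≈ 2.109 mcg/mL.

2.1 mcg/mL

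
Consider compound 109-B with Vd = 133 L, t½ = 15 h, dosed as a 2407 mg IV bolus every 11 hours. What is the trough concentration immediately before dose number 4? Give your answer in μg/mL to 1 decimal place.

21.4 μg/mL

f = (1/2)^(τ/t½) = (1/2)^(11/15) ≈ 0.6015.
C₀ = D/Vd = 2407/133 ≈ 18.098 μg/mL.
Before the 4th dose, 3 doses have been given. Superposition: Cmin = C₀·(f + f² + … + f^3).
≈ 18.098 × (0.6015 + 0.3618 + 0.2176) ≈ 18.098 × 1.1809 ≈ 21.372 μg/mL.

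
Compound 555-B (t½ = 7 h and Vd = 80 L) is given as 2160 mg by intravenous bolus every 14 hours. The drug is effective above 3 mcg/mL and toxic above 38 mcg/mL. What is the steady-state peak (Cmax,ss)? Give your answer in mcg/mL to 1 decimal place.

The dosing interval is 2 half-lives, so f = 2^(−2) = 0.25.
At steady state, R = 1/(1 − 0.25) = 4/3.
Single-dose peak C₀ = D/Vd = 2160/80 = 27 mcg/mL.
Steady-state peak Cmax,ss = C₀·R = 27 × 4/3 ≈ 36.000 mcg/mL.
Peak 36.0 mcg/mL vs MTC 38 mcg/mL: below toxic threshold.

36.0 mcg/mL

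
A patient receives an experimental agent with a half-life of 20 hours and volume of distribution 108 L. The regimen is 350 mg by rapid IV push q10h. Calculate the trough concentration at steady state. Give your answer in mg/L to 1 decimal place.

Over one 10-h interval, 10/20 ≈ 0.5 half-lives elapse, leaving f ≈ 0.7071 of each dose.
At steady state, accumulation factor R = 1/(1 − e^(−kτ)) ≈ 3.4141.
Each bolus raises the concentration by D/Vd = 350/108 ≈ 3.241 mg/L.
Cmax,ss = C₀/(1 − f) ≈ 3.241/0.2929 ≈ 11.065 mg/L.
Steady-state trough Cmin,ss = Cmax,ss·f ≈ 11.065 × 0.7071 ≈ 7.824 mg/L.

7.8 mg/L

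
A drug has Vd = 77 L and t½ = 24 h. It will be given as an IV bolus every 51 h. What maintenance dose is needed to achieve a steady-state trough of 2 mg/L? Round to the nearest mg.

518 mg

τ/t½ = 51/24 ≈ 2.125, so f = (1/2)^(51/24) ≈ 0.229251.
Cmin,ss = (D/Vd)·f/(1−f), so D = Cmin,ss·Vd·(1−f)/f.
D = 2 × 77 × (1−f)/f ≈ 2 × 77 × 3.36203 ≈ 517.75 mg.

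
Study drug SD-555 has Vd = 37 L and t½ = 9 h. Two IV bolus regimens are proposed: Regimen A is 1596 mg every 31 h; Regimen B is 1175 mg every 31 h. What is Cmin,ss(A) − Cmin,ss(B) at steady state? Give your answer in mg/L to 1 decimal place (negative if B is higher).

1.2 mg/L

Regimen A: f = (1/2)^(31/9) ≈ 0.0919; Cmin,ss = (1596/37)·f/(1−f) ≈ 4.365 mg/L.
Regimen B: f = (1/2)^(31/9) ≈ 0.0919; Cmin,ss = (1175/37)·f/(1−f) ≈ 3.214 mg/L.
Difference ≈ 4.365 − 3.214 ≈ 1.151 mg/L.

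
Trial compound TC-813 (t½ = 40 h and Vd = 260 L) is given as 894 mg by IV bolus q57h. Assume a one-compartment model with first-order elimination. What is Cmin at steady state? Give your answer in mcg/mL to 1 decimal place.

τ/t½ = 57/40 ≈ 1.425, so fraction remaining f = (1/2)^(57/40) ≈ 0.3724.
At steady state, accumulation factor R = 1/(1 − e^(−kτ)) ≈ 1.5934.
Each bolus raises the concentration by D/Vd = 894/260 ≈ 3.438 mcg/mL.
Steady-state peak Cmax,ss = C₀·R ≈ 3.438 × 1.5934 ≈ 5.478 mcg/mL.
One interval later, Cmin,ss = Cmax,ss·e^(−kτ) ≈ 5.478 × 0.3724 ≈ 2.040 mcg/mL.

2.0 mcg/mL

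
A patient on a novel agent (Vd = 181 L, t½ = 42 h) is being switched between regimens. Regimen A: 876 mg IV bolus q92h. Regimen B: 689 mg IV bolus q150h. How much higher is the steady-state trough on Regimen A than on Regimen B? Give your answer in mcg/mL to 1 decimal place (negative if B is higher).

Regimen A: f = (1/2)^(92/42) ≈ 0.2191; Cmin,ss = (876/181)·f/(1−f) ≈ 1.358 mcg/mL.
Regimen B: f = (1/2)^(150/42) ≈ 0.0841; Cmin,ss = (689/181)·f/(1−f) ≈ 0.350 mcg/mL.
Difference ≈ 1.358 − 0.350 ≈ 1.008 mcg/mL.

1.0 mcg/mL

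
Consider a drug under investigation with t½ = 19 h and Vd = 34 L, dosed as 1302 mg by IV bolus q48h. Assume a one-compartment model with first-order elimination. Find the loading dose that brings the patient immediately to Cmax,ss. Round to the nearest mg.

f = (1/2)^(48/19) ≈ 0.173581; accumulation ratio R = 1/(1−f) ≈ 1.21004.
Loading dose to hit Cmax,ss on first dose: D_load = D_maint·R ≈ 1302 × 1.21004 ≈ 1575.47 mg.

1575 mg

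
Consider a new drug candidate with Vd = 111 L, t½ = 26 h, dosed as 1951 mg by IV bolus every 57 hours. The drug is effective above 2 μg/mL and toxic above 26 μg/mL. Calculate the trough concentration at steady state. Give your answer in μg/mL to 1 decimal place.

k = ln2/t½ = ln2/26 ≈ 0.026660 h⁻¹; fraction remaining f = e^(−kτ) = e^(−0.026660×57) ≈ 0.2188.
Single-dose peak C₀ = D/Vd = 1951/111 ≈ 17.577 μg/mL.
Steady-state trough Cmin,ss = C₀·f/(1−f) ≈ 17.577 × 0.2188/0.7812 ≈ 4.923 μg/mL.
Trough 4.9 μg/mL vs MEC 2 μg/mL: adequate.

4.9 μg/mL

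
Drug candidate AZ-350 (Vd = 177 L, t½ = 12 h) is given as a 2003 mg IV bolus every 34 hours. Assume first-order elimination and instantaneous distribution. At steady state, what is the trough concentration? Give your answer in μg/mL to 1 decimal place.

τ/t½ = 34/12 ≈ 2.8333, so fraction remaining f = (1/2)^(34/12) ≈ 0.1403.
At steady state, accumulation factor R = 1/(1 − e^(−kτ)) ≈ 1.1632.
Each bolus raises the concentration by D/Vd = 2003/177 ≈ 11.316 μg/mL.
Cmax,ss = C₀/(1 − f) ≈ 11.316/0.8597 ≈ 13.163 μg/mL.
Steady-state trough Cmin,ss = Cmax,ss·f ≈ 13.163 × 0.1403 ≈ 1.847 μg/mL.

1.8 μg/mL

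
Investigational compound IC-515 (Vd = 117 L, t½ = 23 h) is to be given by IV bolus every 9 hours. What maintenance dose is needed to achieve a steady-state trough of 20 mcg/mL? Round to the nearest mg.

729 mg

τ/t½ = 9/23 ≈ 0.3913, so f = (1/2)^(9/23) ≈ 0.762440.
Cmin,ss = (D/Vd)·f/(1−f), so D = Cmin,ss·Vd·(1−f)/f.
D = 20 × 117 × (1−f)/f ≈ 20 × 117 × 0.31158 ≈ 729.10 mg.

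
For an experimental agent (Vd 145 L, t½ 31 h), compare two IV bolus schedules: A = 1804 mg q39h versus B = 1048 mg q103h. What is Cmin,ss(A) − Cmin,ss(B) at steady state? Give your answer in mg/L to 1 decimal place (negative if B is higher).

Regimen A: f = (1/2)^(39/31) ≈ 0.4181; Cmin,ss = (1804/145)·f/(1−f) ≈ 8.939 mg/L.
Regimen B: f = (1/2)^(103/31) ≈ 0.1000; Cmin,ss = (1048/145)·f/(1−f) ≈ 0.803 mg/L.
Difference ≈ 8.939 − 0.803 ≈ 8.136 mg/L.

8.1 mg/L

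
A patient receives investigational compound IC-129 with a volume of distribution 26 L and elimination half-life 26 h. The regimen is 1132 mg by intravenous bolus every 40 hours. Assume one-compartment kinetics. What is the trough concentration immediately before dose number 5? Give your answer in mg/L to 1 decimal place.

22.5 mg/L

f = (1/2)^(τ/t½) = (1/2)^(40/26) ≈ 0.3443.
C₀ = D/Vd = 1132/26 ≈ 43.538 mg/L.
Before the 5th dose, 4 doses have been given. Superposition: Cmin = C₀·(f + f² + … + f^4).
≈ 43.538 × (0.3443 + 0.1185 + 0.0408 + 0.0141) ≈ 43.538 × 0.5177 ≈ 22.540 mg/L.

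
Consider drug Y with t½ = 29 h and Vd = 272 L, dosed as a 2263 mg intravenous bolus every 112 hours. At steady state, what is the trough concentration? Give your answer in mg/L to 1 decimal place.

τ/t½ = 112/29 ≈ 3.8621, so fraction remaining f = (1/2)^(112/29) ≈ 0.0688.
Each bolus raises the concentration by D/Vd = 2263/272 ≈ 8.320 mg/L.
Steady-state trough Cmin,ss = C₀·f/(1−f) ≈ 8.320 × 0.0688/0.9312 ≈ 0.615 mg/L.

0.6 mg/L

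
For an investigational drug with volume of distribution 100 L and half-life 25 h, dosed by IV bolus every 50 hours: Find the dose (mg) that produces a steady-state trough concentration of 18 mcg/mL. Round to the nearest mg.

τ/t½ = 50/25 ≈ 2, so f = (1/2)^(50/25) ≈ 0.250000.
Cmin,ss = (D/Vd)·f/(1−f), so D = Cmin,ss·Vd·(1−f)/f.
D = 18 × 100 × (1−f)/f ≈ 18 × 100 × 3.00000 ≈ 5400.00 mg.

5400 mg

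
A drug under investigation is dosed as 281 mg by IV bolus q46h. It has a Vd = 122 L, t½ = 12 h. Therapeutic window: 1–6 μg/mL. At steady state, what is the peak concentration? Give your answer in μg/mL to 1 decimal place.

2.5 μg/mL

k = ln2/t½ = ln2/12 ≈ 0.057762 h⁻¹; fraction remaining f = e^(−kτ) = e^(−0.057762×46) ≈ 0.0702.
At steady state, accumulation factor R = 1/(1 − e^(−kτ)) ≈ 1.0755.
Single-dose peak C₀ = D/Vd = 281/122 ≈ 2.303 μg/mL.
Steady-state peak Cmax,ss = C₀·R ≈ 2.303 × 1.0755 ≈ 2.477 μg/mL.
Peak 2.5 μg/mL vs MTC 6 μg/mL: below toxic threshold.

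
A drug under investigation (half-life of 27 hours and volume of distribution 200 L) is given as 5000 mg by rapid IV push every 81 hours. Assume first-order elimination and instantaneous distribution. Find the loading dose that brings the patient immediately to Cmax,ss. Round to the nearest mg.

5714 mg

f = (1/2)^(81/27) ≈ 0.125000; accumulation ratio R = 1/(1−f) ≈ 1.14286.
Loading dose to hit Cmax,ss on first dose: D_load = D_maint·R ≈ 5000 × 1.14286 ≈ 5714.30 mg.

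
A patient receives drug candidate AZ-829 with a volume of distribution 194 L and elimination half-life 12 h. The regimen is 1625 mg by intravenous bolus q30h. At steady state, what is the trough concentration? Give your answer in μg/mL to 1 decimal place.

Over one 30-h interval, 30/12 ≈ 2.5 half-lives elapse, leaving f ≈ 0.1768 of each dose.
Accumulation ratio R = 1/(1 − f) ≈ 1/0.8232 ≈ 1.2148.
Single-dose peak C₀ = D/Vd = 1625/194 ≈ 8.376 μg/mL.
Cmax,ss = C₀/(1 − f) ≈ 8.376/0.8232 ≈ 10.175 μg/mL.
One interval later, Cmin,ss = Cmax,ss·e^(−kτ) ≈ 10.175 × 0.1768 ≈ 1.799 μg/mL.

1.8 μg/mL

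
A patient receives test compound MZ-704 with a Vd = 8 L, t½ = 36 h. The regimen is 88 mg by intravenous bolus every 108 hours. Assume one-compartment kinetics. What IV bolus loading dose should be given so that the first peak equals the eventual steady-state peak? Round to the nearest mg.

f = (1/2)^(108/36) ≈ 0.125000; accumulation ratio R = 1/(1−f) ≈ 1.14286.
Loading dose to hit Cmax,ss on first dose: D_load = D_maint·R ≈ 88 × 1.14286 ≈ 100.57 mg.

101 mg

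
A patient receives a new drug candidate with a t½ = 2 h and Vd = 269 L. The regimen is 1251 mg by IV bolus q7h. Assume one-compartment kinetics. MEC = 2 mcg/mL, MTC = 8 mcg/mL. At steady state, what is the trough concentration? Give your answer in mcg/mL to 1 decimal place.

0.5 mcg/mL

τ/t½ = 7/2 ≈ 3.5, so fraction remaining f = (1/2)^(7/2) ≈ 0.0884.
Each bolus raises the concentration by D/Vd = 1251/269 ≈ 4.651 mcg/mL.
Steady-state trough Cmin,ss = C₀·f/(1−f) ≈ 4.651 × 0.0884/0.9116 ≈ 0.451 mcg/mL.
Trough 0.5 mcg/mL vs MEC 2 mcg/mL: subtherapeutic.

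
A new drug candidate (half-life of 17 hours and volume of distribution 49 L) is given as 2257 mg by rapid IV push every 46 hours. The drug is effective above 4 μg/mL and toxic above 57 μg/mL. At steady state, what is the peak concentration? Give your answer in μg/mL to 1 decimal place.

54.4 μg/mL

k = ln2/t½ = ln2/17 ≈ 0.040773 h⁻¹; fraction remaining f = e^(−kτ) = e^(−0.040773×46) ≈ 0.1533.
At steady state, accumulation factor R = 1/(1 − e^(−kτ)) ≈ 1.1811.
Single-dose peak C₀ = D/Vd = 2257/49 ≈ 46.061 μg/mL.
Cmax,ss = C₀/(1 − f) ≈ 46.061/0.8467 ≈ 54.401 μg/mL.
Peak 54.4 μg/mL vs MTC 57 μg/mL: below toxic threshold.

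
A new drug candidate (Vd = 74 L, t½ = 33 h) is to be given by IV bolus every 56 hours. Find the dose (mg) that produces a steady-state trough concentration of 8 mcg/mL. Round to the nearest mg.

1327 mg

τ/t½ = 56/33 ≈ 1.697, so f = (1/2)^(56/33) ≈ 0.308433.
Cmin,ss = (D/Vd)·f/(1−f), so D = Cmin,ss·Vd·(1−f)/f.
D = 8 × 74 × (1−f)/f ≈ 8 × 74 × 2.24220 ≈ 1327.38 mg.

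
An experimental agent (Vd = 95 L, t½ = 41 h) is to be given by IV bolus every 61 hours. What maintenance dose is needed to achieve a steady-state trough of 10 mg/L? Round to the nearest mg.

τ/t½ = 61/41 ≈ 1.4878, so f = (1/2)^(61/41) ≈ 0.356555.
Cmin,ss = (D/Vd)·f/(1−f), so D = Cmin,ss·Vd·(1−f)/f.
D = 10 × 95 × (1−f)/f ≈ 10 × 95 × 1.80462 ≈ 1714.39 mg.

1714 mg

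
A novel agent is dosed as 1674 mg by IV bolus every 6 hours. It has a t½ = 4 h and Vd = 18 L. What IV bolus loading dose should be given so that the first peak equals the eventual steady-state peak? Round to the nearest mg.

2590 mg

f = (1/2)^(6/4) ≈ 0.353553; accumulation ratio R = 1/(1−f) ≈ 1.54692.
Loading dose to hit Cmax,ss on first dose: D_load = D_maint·R ≈ 1674 × 1.54692 ≈ 2589.54 mg.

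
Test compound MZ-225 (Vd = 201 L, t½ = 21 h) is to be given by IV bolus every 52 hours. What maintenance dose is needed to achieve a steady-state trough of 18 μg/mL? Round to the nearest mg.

τ/t½ = 52/21 ≈ 2.4762, so f = (1/2)^(52/21) ≈ 0.179718.
Cmin,ss = (D/Vd)·f/(1−f), so D = Cmin,ss·Vd·(1−f)/f.
D = 18 × 201 × (1−f)/f ≈ 18 × 201 × 4.56427 ≈ 16513.53 mg.

16514 mg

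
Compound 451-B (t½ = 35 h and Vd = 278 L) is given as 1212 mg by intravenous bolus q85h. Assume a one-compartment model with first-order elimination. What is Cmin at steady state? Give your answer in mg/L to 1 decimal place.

1.0 mg/L

τ/t½ = 85/35 ≈ 2.4286, so fraction remaining f = (1/2)^(85/35) ≈ 0.1857.
At steady state, accumulation factor R = 1/(1 − e^(−kτ)) ≈ 1.2280.
Each bolus raises the concentration by D/Vd = 1212/278 ≈ 4.360 mg/L.
Cmax,ss = C₀/(1 − f) ≈ 4.360/0.8143 ≈ 5.354 mg/L.
One interval later, Cmin,ss = Cmax,ss·e^(−kτ) ≈ 5.354 × 0.1857 ≈ 0.994 mg/L.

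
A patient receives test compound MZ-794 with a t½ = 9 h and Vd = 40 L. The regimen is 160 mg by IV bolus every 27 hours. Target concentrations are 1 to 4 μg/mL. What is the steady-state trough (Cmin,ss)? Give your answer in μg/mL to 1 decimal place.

0.6 μg/mL

The dosing interval is 3 half-lives, so f = 2^(−3) = 0.125.
Accumulation ratio R = 1/(1 − f) = 1/0.875 = 8/7.
Single-dose peak C₀ = D/Vd = 160/40 = 4 μg/mL.
Steady-state peak Cmax,ss = C₀·R = 4 × 8/7 ≈ 4.571 μg/mL.
Steady-state trough Cmin,ss = Cmax,ss·f ≈ 4.571 × 0.125 ≈ 0.571 μg/mL.
Trough 0.6 μg/mL vs MEC 1 μg/mL: subtherapeutic.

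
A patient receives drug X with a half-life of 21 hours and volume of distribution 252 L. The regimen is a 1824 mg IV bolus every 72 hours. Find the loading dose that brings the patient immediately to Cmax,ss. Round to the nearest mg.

2011 mg

f = (1/2)^(72/21) ≈ 0.092875; accumulation ratio R = 1/(1−f) ≈ 1.10238.
Loading dose to hit Cmax,ss on first dose: D_load = D_maint·R ≈ 1824 × 1.10238 ≈ 2010.74 mg.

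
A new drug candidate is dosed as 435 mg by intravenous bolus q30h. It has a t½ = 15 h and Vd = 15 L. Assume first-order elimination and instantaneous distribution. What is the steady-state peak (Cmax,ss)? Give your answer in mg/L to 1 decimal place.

τ = 30 h = 2 half-lives, so f = (1/2)^2 = 0.25.
Accumulation ratio R = 1/(1 − f) = 1/0.75 = 4/3.
Single-dose peak C₀ = D/Vd = 435/15 = 29 mg/L.
Steady-state peak Cmax,ss = C₀·R = 29 × 4/3 ≈ 38.667 mg/L.

38.7 mg/L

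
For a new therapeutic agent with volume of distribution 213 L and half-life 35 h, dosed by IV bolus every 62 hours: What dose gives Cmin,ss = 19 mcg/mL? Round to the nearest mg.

9769 mg

τ/t½ = 62/35 ≈ 1.7714, so f = (1/2)^(62/35) ≈ 0.292919.
Cmin,ss = (D/Vd)·f/(1−f), so D = Cmin,ss·Vd·(1−f)/f.
D = 19 × 213 × (1−f)/f ≈ 19 × 213 × 2.41391 ≈ 9769.09 mg.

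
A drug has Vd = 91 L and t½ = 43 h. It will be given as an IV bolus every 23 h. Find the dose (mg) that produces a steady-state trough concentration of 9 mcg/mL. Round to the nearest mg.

368 mg

τ/t½ = 23/43 ≈ 0.53488, so f = (1/2)^(23/43) ≈ 0.690214.
Cmin,ss = (D/Vd)·f/(1−f), so D = Cmin,ss·Vd·(1−f)/f.
D = 9 × 91 × (1−f)/f ≈ 9 × 91 × 0.44883 ≈ 367.59 mg.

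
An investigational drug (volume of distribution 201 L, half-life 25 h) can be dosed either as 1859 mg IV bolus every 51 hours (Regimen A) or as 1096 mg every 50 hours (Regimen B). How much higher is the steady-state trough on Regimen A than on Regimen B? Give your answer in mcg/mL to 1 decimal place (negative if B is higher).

Regimen A: f = (1/2)^(51/25) ≈ 0.2432; Cmin,ss = (1859/201)·f/(1−f) ≈ 2.972 mcg/mL.
Regimen B: f = (1/2)^(50/25) ≈ 0.2500; Cmin,ss = (1096/201)·f/(1−f) ≈ 1.818 mcg/mL.
Difference ≈ 2.972 − 1.818 ≈ 1.154 mcg/mL.

1.2 mcg/mL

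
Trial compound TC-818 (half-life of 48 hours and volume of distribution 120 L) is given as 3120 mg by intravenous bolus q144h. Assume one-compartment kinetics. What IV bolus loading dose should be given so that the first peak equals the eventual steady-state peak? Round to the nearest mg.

3566 mg

f = (1/2)^(144/48) ≈ 0.125000; accumulation ratio R = 1/(1−f) ≈ 1.14286.
Loading dose to hit Cmax,ss on first dose: D_load = D_maint·R ≈ 3120 × 1.14286 ≈ 3565.72 mg.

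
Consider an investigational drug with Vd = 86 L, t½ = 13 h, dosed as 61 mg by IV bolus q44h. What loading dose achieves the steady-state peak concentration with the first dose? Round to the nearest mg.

67 mg

f = (1/2)^(44/13) ≈ 0.095748; accumulation ratio R = 1/(1−f) ≈ 1.10589.
Loading dose to hit Cmax,ss on first dose: D_load = D_maint·R ≈ 61 × 1.10589 ≈ 67.46 mg.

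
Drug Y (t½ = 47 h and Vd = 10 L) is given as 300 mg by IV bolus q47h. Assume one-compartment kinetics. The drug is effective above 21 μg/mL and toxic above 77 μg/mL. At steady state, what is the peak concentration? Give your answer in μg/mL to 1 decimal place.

60.0 μg/mL

τ = 47 h = 1 half-life, so f = (1/2)^1 = 0.5.
At steady state, R = 1/(1 − 0.5) = 2/1.
Single-dose peak C₀ = D/Vd = 300/10 = 30 μg/mL.
Steady-state peak Cmax,ss = C₀·R = 30 × 2/1 ≈ 60.000 μg/mL.
Peak 60.0 μg/mL vs MTC 77 μg/mL: below toxic threshold.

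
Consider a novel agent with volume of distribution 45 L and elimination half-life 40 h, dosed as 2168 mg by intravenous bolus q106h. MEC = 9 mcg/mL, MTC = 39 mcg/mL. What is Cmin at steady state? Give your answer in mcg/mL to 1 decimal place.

9.1 mcg/mL

τ/t½ = 106/40 ≈ 2.65, so fraction remaining f = (1/2)^(106/40) ≈ 0.1593.
Single-dose peak C₀ = D/Vd = 2168/45 ≈ 48.178 mcg/mL.
Steady-state trough Cmin,ss = C₀·f/(1−f) ≈ 48.178 × 0.1593/0.8407 ≈ 9.129 mcg/mL.
Trough 9.1 mcg/mL vs MEC 9 mcg/mL: adequate.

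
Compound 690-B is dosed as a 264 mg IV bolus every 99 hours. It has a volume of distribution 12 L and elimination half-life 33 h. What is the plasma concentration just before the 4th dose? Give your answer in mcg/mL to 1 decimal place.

f = (1/2)^(τ/t½) = (1/2)^(99/33) ≈ 0.1250.
C₀ = D/Vd = 264/12 ≈ 22.000 mcg/mL.
Before the 4th dose, 3 doses have been given. Superposition: Cmin = C₀·(f + f² + … + f^3).
≈ 22.000 × (0.1250 + 0.0156 + 0.0020) ≈ 22.000 × 0.1426 ≈ 3.137 mcg/mL.

3.1 mcg/mL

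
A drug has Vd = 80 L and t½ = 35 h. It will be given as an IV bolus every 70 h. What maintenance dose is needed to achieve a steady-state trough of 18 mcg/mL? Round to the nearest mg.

4320 mg

τ/t½ = 70/35 ≈ 2, so f = (1/2)^(70/35) ≈ 0.250000.
Cmin,ss = (D/Vd)·f/(1−f), so D = Cmin,ss·Vd·(1−f)/f.
D = 18 × 80 × (1−f)/f ≈ 18 × 80 × 3.00000 ≈ 4320.00 mg.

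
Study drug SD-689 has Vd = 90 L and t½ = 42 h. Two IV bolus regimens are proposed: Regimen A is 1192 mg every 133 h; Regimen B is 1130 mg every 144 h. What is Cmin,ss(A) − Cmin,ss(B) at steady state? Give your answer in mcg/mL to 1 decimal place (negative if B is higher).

Regimen A: f = (1/2)^(133/42) ≈ 0.1114; Cmin,ss = (1192/90)·f/(1−f) ≈ 1.660 mcg/mL.
Regimen B: f = (1/2)^(144/42) ≈ 0.0929; Cmin,ss = (1130/90)·f/(1−f) ≈ 1.286 mcg/mL.
Difference ≈ 1.660 − 1.286 ≈ 0.374 mcg/mL.

0.4 mcg/mL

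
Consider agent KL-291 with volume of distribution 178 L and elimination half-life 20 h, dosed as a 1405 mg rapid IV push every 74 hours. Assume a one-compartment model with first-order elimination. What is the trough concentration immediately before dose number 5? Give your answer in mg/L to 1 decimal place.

0.7 mg/L

f = (1/2)^(τ/t½) = (1/2)^(74/20) ≈ 0.0769.
C₀ = D/Vd = 1405/178 ≈ 7.893 mg/L.
Before the 5th dose, 4 doses have been given. Superposition: Cmin = C₀·(f + f² + … + f^4).
≈ 7.893 × (0.0769 + 0.0059 + 0.0005 + 0.0000) ≈ 7.893 × 0.0833 ≈ 0.657 mg/L.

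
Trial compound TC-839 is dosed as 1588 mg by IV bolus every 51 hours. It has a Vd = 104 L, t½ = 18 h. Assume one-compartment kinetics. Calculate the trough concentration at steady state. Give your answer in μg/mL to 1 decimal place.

k = ln2/t½ = ln2/18 ≈ 0.038508 h⁻¹; fraction remaining f = e^(−kτ) = e^(−0.038508×51) ≈ 0.1403.
At steady state, accumulation factor R = 1/(1 − e^(−kτ)) ≈ 1.1632.
Single-dose peak C₀ = D/Vd = 1588/104 ≈ 15.269 μg/mL.
Steady-state peak Cmax,ss = C₀·R ≈ 15.269 × 1.1632 ≈ 17.761 μg/mL.
One interval later, Cmin,ss = Cmax,ss·e^(−kτ) ≈ 17.761 × 0.1403 ≈ 2.492 μg/mL.

2.5 μg/mL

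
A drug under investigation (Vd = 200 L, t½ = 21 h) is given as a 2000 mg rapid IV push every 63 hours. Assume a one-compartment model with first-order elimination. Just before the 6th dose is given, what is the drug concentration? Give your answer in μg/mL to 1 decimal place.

f = (1/2)^(τ/t½) = (1/2)^(63/21) ≈ 0.1250.
C₀ = D/Vd = 2000/200 ≈ 10.000 μg/mL.
Before the 6th dose, 5 doses have been given. Superposition: Cmin = C₀·(f + f² + … + f^5).
≈ 10.000 × (0.1250 + 0.0156 + 0.0020 + 0.0002 + 0.0000) ≈ 10.000 × 0.1428 ≈ 1.428 μg/mL.

1.4 μg/mL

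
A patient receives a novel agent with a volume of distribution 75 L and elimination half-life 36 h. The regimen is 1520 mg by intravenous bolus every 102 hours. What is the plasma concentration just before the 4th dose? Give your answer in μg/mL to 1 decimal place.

3.3 μg/mL

f = (1/2)^(τ/t½) = (1/2)^(102/36) ≈ 0.1403.
C₀ = D/Vd = 1520/75 ≈ 20.267 μg/mL.
Before the 4th dose, 3 doses have been given. Superposition: Cmin = C₀·(f + f² + … + f^3).
≈ 20.267 × (0.1403 + 0.0197 + 0.0028) ≈ 20.267 × 0.1628 ≈ 3.299 μg/mL.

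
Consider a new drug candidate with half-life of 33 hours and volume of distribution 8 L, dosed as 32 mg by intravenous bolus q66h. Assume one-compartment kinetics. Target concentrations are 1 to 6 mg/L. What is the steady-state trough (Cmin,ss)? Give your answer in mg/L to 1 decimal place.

1.3 mg/L

τ = 66 h = 2 half-lives, so f = (1/2)^2 = 0.25.
Accumulation ratio R = 1/(1 − f) = 1/0.75 = 4/3.
Single-dose peak C₀ = D/Vd = 32/8 = 4 mg/L.
Steady-state peak Cmax,ss = C₀·R = 4 × 4/3 ≈ 5.333 mg/L.
Steady-state trough Cmin,ss = Cmax,ss·f ≈ 5.333 × 0.25 ≈ 1.333 mg/L.
Trough 1.3 mg/L vs MEC 1 mg/L: adequate.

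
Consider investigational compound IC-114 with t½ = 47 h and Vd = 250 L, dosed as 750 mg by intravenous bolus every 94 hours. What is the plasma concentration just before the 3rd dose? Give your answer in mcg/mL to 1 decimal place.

0.9 mcg/mL

f = (1/2)^(τ/t½) = (1/2)^(94/47) ≈ 0.2500.
C₀ = D/Vd = 750/250 ≈ 3.000 mcg/mL.
Before the 3rd dose, 2 doses have been given. Superposition: Cmin = C₀·(f + f²).
≈ 3.000 × (0.2500 + 0.0625) ≈ 3.000 × 0.3125 ≈ 0.938 mcg/mL.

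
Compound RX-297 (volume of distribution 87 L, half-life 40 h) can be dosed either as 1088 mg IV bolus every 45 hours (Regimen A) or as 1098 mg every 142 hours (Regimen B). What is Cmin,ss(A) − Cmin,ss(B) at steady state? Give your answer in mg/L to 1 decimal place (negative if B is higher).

9.4 mg/L

Regimen A: f = (1/2)^(45/40) ≈ 0.4585; Cmin,ss = (1088/87)·f/(1−f) ≈ 10.589 mg/L.
Regimen B: f = (1/2)^(142/40) ≈ 0.0854; Cmin,ss = (1098/87)·f/(1−f) ≈ 1.178 mg/L.
Difference ≈ 10.589 − 1.178 ≈ 9.411 mg/L.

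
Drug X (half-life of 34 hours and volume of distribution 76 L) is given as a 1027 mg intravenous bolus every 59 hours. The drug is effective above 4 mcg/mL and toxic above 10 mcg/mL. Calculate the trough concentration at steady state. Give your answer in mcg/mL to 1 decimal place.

5.8 mcg/mL

τ/t½ = 59/34 ≈ 1.7353, so fraction remaining f = (1/2)^(59/34) ≈ 0.3003.
At steady state, accumulation factor R = 1/(1 − e^(−kτ)) ≈ 1.4292.
Each bolus raises the concentration by D/Vd = 1027/76 ≈ 13.513 mcg/mL.
Steady-state peak Cmax,ss = C₀·R ≈ 13.513 × 1.4292 ≈ 19.313 mcg/mL.
Steady-state trough Cmin,ss = Cmax,ss·f ≈ 19.313 × 0.3003 ≈ 5.800 mcg/mL.
Trough 5.8 mcg/mL vs MEC 4 mcg/mL: adequate.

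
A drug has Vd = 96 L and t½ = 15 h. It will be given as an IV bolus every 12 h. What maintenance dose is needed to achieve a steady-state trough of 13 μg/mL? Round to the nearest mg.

925 mg

τ/t½ = 12/15 ≈ 0.8, so f = (1/2)^(12/15) ≈ 0.574349.
Cmin,ss = (D/Vd)·f/(1−f), so D = Cmin,ss·Vd·(1−f)/f.
D = 13 × 96 × (1−f)/f ≈ 13 × 96 × 0.74110 ≈ 924.89 mg.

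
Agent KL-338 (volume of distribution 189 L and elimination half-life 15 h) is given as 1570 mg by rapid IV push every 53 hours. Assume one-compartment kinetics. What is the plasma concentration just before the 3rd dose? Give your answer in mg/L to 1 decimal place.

0.8 mg/L

f = (1/2)^(τ/t½) = (1/2)^(53/15) ≈ 0.0864.
C₀ = D/Vd = 1570/189 ≈ 8.307 mg/L.
Before the 3rd dose, 2 doses have been given. Superposition: Cmin = C₀·(f + f²).
≈ 8.307 × (0.0864 + 0.0075) ≈ 8.307 × 0.0939 ≈ 0.780 mg/L.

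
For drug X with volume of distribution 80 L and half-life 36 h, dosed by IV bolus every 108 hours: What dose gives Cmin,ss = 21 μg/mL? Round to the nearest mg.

11760 mg

τ/t½ = 108/36 ≈ 3, so f = (1/2)^(108/36) ≈ 0.125000.
Cmin,ss = (D/Vd)·f/(1−f), so D = Cmin,ss·Vd·(1−f)/f.
D = 21 × 80 × (1−f)/f ≈ 21 × 80 × 7.00000 ≈ 11760.00 mg.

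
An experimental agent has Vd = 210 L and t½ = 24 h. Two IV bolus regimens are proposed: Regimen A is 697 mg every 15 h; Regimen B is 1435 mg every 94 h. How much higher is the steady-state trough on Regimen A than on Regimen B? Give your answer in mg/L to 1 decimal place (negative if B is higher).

Regimen A: f = (1/2)^(15/24) ≈ 0.6484; Cmin,ss = (697/210)·f/(1−f) ≈ 6.121 mg/L.
Regimen B: f = (1/2)^(94/24) ≈ 0.0662; Cmin,ss = (1435/210)·f/(1−f) ≈ 0.484 mg/L.
Difference ≈ 6.121 − 0.484 ≈ 5.637 mg/L.

5.6 mg/L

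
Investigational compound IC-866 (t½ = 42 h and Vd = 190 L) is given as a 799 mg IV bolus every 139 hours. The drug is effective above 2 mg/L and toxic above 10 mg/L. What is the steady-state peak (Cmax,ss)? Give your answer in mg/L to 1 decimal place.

4.7 mg/L

τ/t½ = 139/42 ≈ 3.3095, so fraction remaining f = (1/2)^(139/42) ≈ 0.1009.
Accumulation ratio R = 1/(1 − f) ≈ 1/0.8991 ≈ 1.1122.
Single-dose peak C₀ = D/Vd = 799/190 ≈ 4.205 mg/L.
Steady-state peak Cmax,ss = C₀·R ≈ 4.205 × 1.1122 ≈ 4.677 mg/L.
Peak 4.7 mg/L vs MTC 10 mg/L: below toxic threshold.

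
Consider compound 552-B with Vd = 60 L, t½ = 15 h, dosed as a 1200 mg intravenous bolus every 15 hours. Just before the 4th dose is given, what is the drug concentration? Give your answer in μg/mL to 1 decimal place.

f = (1/2)^(τ/t½) = (1/2)^(15/15) ≈ 0.5000.
C₀ = D/Vd = 1200/60 ≈ 20.000 μg/mL.
Before the 4th dose, 3 doses have been given. Superposition: Cmin = C₀·(f + f² + … + f^3).
≈ 20.000 × (0.5000 + 0.2500 + 0.1250) ≈ 20.000 × 0.8750 ≈ 17.500 μg/mL.

17.5 μg/mL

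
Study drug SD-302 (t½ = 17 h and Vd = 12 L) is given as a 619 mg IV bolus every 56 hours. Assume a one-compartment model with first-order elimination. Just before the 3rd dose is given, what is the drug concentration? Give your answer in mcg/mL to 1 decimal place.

5.8 mcg/mL

f = (1/2)^(τ/t½) = (1/2)^(56/17) ≈ 0.1019.
C₀ = D/Vd = 619/12 ≈ 51.583 mcg/mL.
Before the 3rd dose, 2 doses have been given. Superposition: Cmin = C₀·(f + f²).
≈ 51.583 × (0.1019 + 0.0104) ≈ 51.583 × 0.1123 ≈ 5.793 mcg/mL.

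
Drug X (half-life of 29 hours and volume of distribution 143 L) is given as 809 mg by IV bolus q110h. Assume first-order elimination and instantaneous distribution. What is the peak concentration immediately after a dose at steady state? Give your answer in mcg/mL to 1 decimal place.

k = ln2/t½ = ln2/29 ≈ 0.023902 h⁻¹; fraction remaining f = e^(−kτ) = e^(−0.023902×110) ≈ 0.0721.
Accumulation ratio R = 1/(1 − f) ≈ 1/0.9279 ≈ 1.0777.
Single-dose peak C₀ = D/Vd = 809/143 ≈ 5.657 mcg/mL.
Steady-state peak Cmax,ss = C₀·R ≈ 5.657 × 1.0777 ≈ 6.097 mcg/mL.

6.1 mcg/mL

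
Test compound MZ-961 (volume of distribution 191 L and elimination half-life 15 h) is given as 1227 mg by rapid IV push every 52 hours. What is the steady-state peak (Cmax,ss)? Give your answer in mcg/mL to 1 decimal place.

τ/t½ = 52/15 ≈ 3.4667, so fraction remaining f = (1/2)^(52/15) ≈ 0.0905.
Accumulation ratio R = 1/(1 − f) ≈ 1/0.9095 ≈ 1.0995.
Each bolus raises the concentration by D/Vd = 1227/191 ≈ 6.424 mcg/mL.
Steady-state peak Cmax,ss = C₀·R ≈ 6.424 × 1.0995 ≈ 7.063 mcg/mL.

7.1 mcg/mL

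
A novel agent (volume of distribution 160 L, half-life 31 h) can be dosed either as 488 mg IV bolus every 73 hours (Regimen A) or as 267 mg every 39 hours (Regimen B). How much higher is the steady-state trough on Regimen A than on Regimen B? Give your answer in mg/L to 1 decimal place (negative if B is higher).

Regimen A: f = (1/2)^(73/31) ≈ 0.1955; Cmin,ss = (488/160)·f/(1−f) ≈ 0.741 mg/L.
Regimen B: f = (1/2)^(39/31) ≈ 0.4181; Cmin,ss = (267/160)·f/(1−f) ≈ 1.199 mg/L.
Difference ≈ 0.741 − 1.199 ≈ -0.458 mg/L.

-0.5 mg/L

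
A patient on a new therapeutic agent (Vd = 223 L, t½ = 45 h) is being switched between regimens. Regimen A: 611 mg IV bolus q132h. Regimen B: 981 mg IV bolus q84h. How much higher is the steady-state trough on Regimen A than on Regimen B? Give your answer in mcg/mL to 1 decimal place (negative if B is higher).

Regimen A: f = (1/2)^(132/45) ≈ 0.1309; Cmin,ss = (611/223)·f/(1−f) ≈ 0.413 mcg/mL.
Regimen B: f = (1/2)^(84/45) ≈ 0.2742; Cmin,ss = (981/223)·f/(1−f) ≈ 1.662 mcg/mL.
Difference ≈ 0.413 − 1.662 ≈ -1.249 mcg/mL.

-1.2 mcg/mL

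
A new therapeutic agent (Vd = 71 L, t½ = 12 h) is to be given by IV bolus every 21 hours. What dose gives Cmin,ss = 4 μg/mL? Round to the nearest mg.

τ/t½ = 21/12 ≈ 1.75, so f = (1/2)^(21/12) ≈ 0.297302.
Cmin,ss = (D/Vd)·f/(1−f), so D = Cmin,ss·Vd·(1−f)/f.
D = 4 × 71 × (1−f)/f ≈ 4 × 71 × 2.36358 ≈ 671.26 mg.

671 mg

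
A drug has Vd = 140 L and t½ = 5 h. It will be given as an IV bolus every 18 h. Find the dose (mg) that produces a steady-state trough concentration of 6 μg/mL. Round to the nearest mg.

9346 mg

τ/t½ = 18/5 ≈ 3.6, so f = (1/2)^(18/5) ≈ 0.082469.
Cmin,ss = (D/Vd)·f/(1−f), so D = Cmin,ss·Vd·(1−f)/f.
D = 6 × 140 × (1−f)/f ≈ 6 × 140 × 11.12577 ≈ 9345.65 mg.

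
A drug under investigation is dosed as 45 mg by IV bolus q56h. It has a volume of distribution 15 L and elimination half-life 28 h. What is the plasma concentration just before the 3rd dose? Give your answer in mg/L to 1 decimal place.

0.9 mg/L

f = (1/2)^(τ/t½) = (1/2)^(56/28) ≈ 0.2500.
C₀ = D/Vd = 45/15 ≈ 3.000 mg/L.
Before the 3rd dose, 2 doses have been given. Superposition: Cmin = C₀·(f + f²).
≈ 3.000 × (0.2500 + 0.0625) ≈ 3.000 × 0.3125 ≈ 0.938 mg/L.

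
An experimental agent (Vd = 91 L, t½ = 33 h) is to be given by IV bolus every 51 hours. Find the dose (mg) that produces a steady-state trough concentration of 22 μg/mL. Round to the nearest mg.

τ/t½ = 51/33 ≈ 1.5455, so f = (1/2)^(51/33) ≈ 0.342588.
Cmin,ss = (D/Vd)·f/(1−f), so D = Cmin,ss·Vd·(1−f)/f.
D = 22 × 91 × (1−f)/f ≈ 22 × 91 × 1.91896 ≈ 3841.76 mg.

3842 mg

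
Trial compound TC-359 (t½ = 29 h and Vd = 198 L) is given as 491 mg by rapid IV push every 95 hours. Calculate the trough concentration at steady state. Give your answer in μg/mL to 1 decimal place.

Over one 95-h interval, 95/29 ≈ 3.2759 half-lives elapse, leaving f ≈ 0.1032 of each dose.
Each bolus raises the concentration by D/Vd = 491/198 ≈ 2.480 μg/mL.
Steady-state trough Cmin,ss = C₀·f/(1−f) ≈ 2.480 × 0.1032/0.8968 ≈ 0.285 μg/mL.

0.3 μg/mL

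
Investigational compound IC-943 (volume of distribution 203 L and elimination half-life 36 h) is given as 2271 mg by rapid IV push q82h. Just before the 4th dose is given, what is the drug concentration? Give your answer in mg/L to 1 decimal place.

2.9 mg/L

f = (1/2)^(τ/t½) = (1/2)^(82/36) ≈ 0.2062.
C₀ = D/Vd = 2271/203 ≈ 11.187 mg/L.
Before the 4th dose, 3 doses have been given. Superposition: Cmin = C₀·(f + f² + … + f^3).
≈ 11.187 × (0.2062 + 0.0425 + 0.0088) ≈ 11.187 × 0.2575 ≈ 2.881 mg/L.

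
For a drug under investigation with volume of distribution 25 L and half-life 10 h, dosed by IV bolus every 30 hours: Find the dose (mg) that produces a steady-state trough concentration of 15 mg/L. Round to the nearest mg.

2625 mg

τ/t½ = 30/10 ≈ 3, so f = (1/2)^(30/10) ≈ 0.125000.
Cmin,ss = (D/Vd)·f/(1−f), so D = Cmin,ss·Vd·(1−f)/f.
D = 15 × 25 × (1−f)/f ≈ 15 × 25 × 7.00000 ≈ 2625.00 mg.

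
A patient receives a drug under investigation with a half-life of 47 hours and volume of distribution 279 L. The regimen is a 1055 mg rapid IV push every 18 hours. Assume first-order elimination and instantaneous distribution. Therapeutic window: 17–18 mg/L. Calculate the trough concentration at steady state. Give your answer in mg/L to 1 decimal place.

12.4 mg/L

Over one 18-h interval, 18/47 ≈ 0.38298 half-lives elapse, leaving f ≈ 0.7669 of each dose.
At steady state, accumulation factor R = 1/(1 − e^(−kτ)) ≈ 4.2900.
Each bolus raises the concentration by D/Vd = 1055/279 ≈ 3.781 mg/L.
Steady-state peak Cmax,ss = C₀·R ≈ 3.781 × 4.2900 ≈ 16.220 mg/L.
One interval later, Cmin,ss = Cmax,ss·e^(−kτ) ≈ 16.220 × 0.7669 ≈ 12.439 mg/L.
Trough 12.4 mg/L vs MEC 17 mg/L: subtherapeutic.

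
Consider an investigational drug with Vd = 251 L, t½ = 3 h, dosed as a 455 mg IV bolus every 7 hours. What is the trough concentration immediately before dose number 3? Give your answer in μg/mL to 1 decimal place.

f = (1/2)^(τ/t½) = (1/2)^(7/3) ≈ 0.1984.
C₀ = D/Vd = 455/251 ≈ 1.813 μg/mL.
Before the 3rd dose, 2 doses have been given. Superposition: Cmin = C₀·(f + f²).
≈ 1.813 × (0.1984 + 0.0394) ≈ 1.813 × 0.2378 ≈ 0.431 μg/mL.

0.4 μg/mL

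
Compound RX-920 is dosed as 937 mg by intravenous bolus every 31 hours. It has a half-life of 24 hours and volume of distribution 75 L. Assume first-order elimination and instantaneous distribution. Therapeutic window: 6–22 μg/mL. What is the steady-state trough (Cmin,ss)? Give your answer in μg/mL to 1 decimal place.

8.6 μg/mL

Over one 31-h interval, 31/24 ≈ 1.2917 half-lives elapse, leaving f ≈ 0.4085 of each dose.
Accumulation ratio R = 1/(1 − f) ≈ 1/0.5915 ≈ 1.6906.
Each bolus raises the concentration by D/Vd = 937/75 ≈ 12.493 μg/mL.
Steady-state peak Cmax,ss = C₀·R ≈ 12.493 × 1.6906 ≈ 21.121 μg/mL.
One interval later, Cmin,ss = Cmax,ss·e^(−kτ) ≈ 21.121 × 0.4085 ≈ 8.628 μg/mL.
Trough 8.6 μg/mL vs MEC 6 μg/mL: adequate.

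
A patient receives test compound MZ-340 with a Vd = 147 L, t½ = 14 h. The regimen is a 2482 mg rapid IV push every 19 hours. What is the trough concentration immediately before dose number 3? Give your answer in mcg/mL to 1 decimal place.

9.2 mcg/mL

f = (1/2)^(τ/t½) = (1/2)^(19/14) ≈ 0.3904.
C₀ = D/Vd = 2482/147 ≈ 16.884 mcg/mL.
Before the 3rd dose, 2 doses have been given. Superposition: Cmin = C₀·(f + f²).
≈ 16.884 × (0.3904 + 0.1524) ≈ 16.884 × 0.5428 ≈ 9.165 mcg/mL.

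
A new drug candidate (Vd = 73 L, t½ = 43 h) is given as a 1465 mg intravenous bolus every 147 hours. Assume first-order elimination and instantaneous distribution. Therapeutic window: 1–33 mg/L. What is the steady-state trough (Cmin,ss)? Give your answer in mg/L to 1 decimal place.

Over one 147-h interval, 147/43 ≈ 3.4186 half-lives elapse, leaving f ≈ 0.0935 of each dose.
Each bolus raises the concentration by D/Vd = 1465/73 ≈ 20.068 mg/L.
Steady-state trough Cmin,ss = C₀·f/(1−f) ≈ 20.068 × 0.0935/0.9065 ≈ 2.070 mg/L.
Trough 2.1 mg/L vs MEC 1 mg/L: adequate.

2.1 mg/L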